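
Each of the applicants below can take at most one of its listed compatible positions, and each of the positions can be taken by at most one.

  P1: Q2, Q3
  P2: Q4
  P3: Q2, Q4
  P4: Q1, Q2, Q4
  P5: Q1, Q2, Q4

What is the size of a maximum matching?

4

Unit-capacity flow: source→left, listed edges, right→sink; max matching = max flow.
Augmenting path P1→Q2 (+1); matched 1.
Augmenting path P2→Q4 (+1); matched 2.
Augmenting path P4→Q1 (+1); matched 3.
Augmenting path P3→Q2→P1→Q3 (+1); matched 4.
No augmenting path remains; maximum matching = 4.
König certificate: {P1, Q1, Q2, Q4} is a vertex cover of size 4 (every listed pair touches it), so no matching can be larger.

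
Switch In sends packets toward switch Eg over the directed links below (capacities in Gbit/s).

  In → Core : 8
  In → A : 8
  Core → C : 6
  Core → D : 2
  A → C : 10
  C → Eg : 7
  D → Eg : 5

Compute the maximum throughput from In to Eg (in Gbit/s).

Augment In→Core→C→Eg: bottleneck 6, flow now 6.
Augment In→Core→D→Eg: bottleneck 2, flow now 8.
Augment In→A→C→Eg: bottleneck 1, flow now 9.
No augmenting path remains; maximum flow = 9.
In the residual graph, reachable from In: {In, Core, A, C}.
Min-cut edges: Core→D (2), C→Eg (7); capacity 2 + 7 = 9.
This cut is saturated, so no flow can exceed 9.

9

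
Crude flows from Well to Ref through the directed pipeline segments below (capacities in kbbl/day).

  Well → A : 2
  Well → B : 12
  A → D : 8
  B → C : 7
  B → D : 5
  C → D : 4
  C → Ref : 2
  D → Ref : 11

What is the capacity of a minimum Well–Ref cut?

13

Augment Well→A→D→Ref: bottleneck 2, flow now 2.
Augment Well→B→C→Ref: bottleneck 2, flow now 4.
Augment Well→B→D→Ref: bottleneck 5, flow now 9.
Augment Well→B→C→D→Ref: bottleneck 4, flow now 13.
No augmenting path remains; maximum flow = 13.
By max-flow min-cut, the minimum cut capacity equals the max flow.
In the residual graph, reachable from Well: {Well, B, C}.
Min-cut edges: Well→A (2), B→D (5), C→D (4), C→Ref (2); capacity 2 + 5 + 4 + 2 = 13.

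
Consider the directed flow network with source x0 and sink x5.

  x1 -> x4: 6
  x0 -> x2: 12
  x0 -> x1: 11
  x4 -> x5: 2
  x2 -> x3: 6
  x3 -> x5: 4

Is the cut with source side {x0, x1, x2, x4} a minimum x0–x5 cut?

No — its capacity is 8, but the minimum cut has capacity 6.

Given cut capacity: 6 + 2 = 8.
Augment x0→x1→x4→x5: bottleneck 2, flow now 2.
Augment x0→x2→x3→x5: bottleneck 4, flow now 6.
No augmenting path remains; maximum flow = 6.
In the residual graph, reachable from x0: {x0, x1, x2, x3, x4}.
Min-cut edges: x3→x5 (4), x4→x5 (2); capacity 4 + 2 = 6.
Cut capacity 8 exceeds the max flow 6, so it is not minimum.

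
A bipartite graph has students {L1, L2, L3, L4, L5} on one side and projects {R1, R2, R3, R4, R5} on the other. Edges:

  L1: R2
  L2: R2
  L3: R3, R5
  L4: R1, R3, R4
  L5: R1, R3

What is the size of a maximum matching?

Unit-capacity flow: source→left, listed edges, right→sink; max matching = max flow.
Augmenting path L1→R2 (+1); matched 1.
Augmenting path L3→R3 (+1); matched 2.
Augmenting path L4→R1 (+1); matched 3.
Augmenting path L5→R1→L4→R4 (+1); matched 4.
No augmenting path remains; maximum matching = 4.
König certificate: {L3, L4, L5, R2} is a vertex cover of size 4 (every listed pair touches it), so no matching can be larger.

4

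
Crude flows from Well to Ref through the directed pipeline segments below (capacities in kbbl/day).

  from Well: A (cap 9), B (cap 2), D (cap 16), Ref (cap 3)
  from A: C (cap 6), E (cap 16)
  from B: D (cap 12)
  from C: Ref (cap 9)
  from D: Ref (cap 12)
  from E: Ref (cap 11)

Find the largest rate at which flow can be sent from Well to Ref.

24

Augment Well→Ref: bottleneck 3, flow now 3.
Augment Well→D→Ref: bottleneck 12, flow now 15.
Augment Well→A→C→Ref: bottleneck 6, flow now 21.
Augment Well→A→E→Ref: bottleneck 3, flow now 24.
No augmenting path remains; maximum flow = 24.
In the residual graph, reachable from Well: {Well, B, D}.
Min-cut edges: Well→A (9), Well→Ref (3), D→Ref (12); capacity 9 + 3 + 12 = 24.
This cut is saturated, so no flow can exceed 24.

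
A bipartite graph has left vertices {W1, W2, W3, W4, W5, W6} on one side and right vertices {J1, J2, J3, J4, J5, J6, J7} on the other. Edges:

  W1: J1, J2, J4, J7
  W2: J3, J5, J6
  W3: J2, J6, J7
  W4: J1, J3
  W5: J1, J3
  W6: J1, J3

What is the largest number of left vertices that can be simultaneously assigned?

5

Unit-capacity flow: source→left, listed edges, right→sink; max matching = max flow.
Augmenting path W1→J1 (+1); matched 1.
Augmenting path W2→J3 (+1); matched 2.
Augmenting path W3→J2 (+1); matched 3.
Augmenting path W4→J1→W1→J4 (+1); matched 4.
Augmenting path W5→J3→W2→J5 (+1); matched 5.
No augmenting path remains; maximum matching = 5.
König certificate: {W1, W2, W3, J1, J3} is a vertex cover of size 5 (every listed pair touches it), so no matching can be larger.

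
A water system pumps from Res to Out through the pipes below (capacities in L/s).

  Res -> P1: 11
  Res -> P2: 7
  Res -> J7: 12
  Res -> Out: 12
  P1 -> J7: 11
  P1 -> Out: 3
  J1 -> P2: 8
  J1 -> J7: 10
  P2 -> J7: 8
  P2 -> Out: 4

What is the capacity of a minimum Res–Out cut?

19

Augment Res→Out: bottleneck 12, flow now 12.
Augment Res→P1→Out: bottleneck 3, flow now 15.
Augment Res→P2→Out: bottleneck 4, flow now 19.
No augmenting path remains; maximum flow = 19.
By max-flow min-cut, the minimum cut capacity equals the max flow.
In the residual graph, reachable from Res: {Res, P1, P2, J7}.
Min-cut edges: Res→Out (12), P1→Out (3), P2→Out (4); capacity 12 + 3 + 4 = 19.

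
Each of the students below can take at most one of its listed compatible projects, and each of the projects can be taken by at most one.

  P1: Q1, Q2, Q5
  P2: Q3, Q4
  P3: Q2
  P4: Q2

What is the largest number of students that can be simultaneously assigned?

3

Unit-capacity flow: source→left, listed edges, right→sink; max matching = max flow.
Augmenting path P1→Q1 (+1); matched 1.
Augmenting path P2→Q3 (+1); matched 2.
Augmenting path P3→Q2 (+1); matched 3.
No augmenting path remains; maximum matching = 3.
König certificate: {P1, P2, Q2} is a vertex cover of size 3 (every listed pair touches it), so no matching can be larger.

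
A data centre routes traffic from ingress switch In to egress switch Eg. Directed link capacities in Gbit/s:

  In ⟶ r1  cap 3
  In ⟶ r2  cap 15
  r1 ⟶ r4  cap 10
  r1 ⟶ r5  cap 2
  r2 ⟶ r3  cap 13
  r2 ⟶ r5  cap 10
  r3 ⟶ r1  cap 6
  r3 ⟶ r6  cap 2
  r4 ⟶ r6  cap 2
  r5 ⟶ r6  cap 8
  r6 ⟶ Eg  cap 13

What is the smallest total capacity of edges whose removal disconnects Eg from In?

Augment In→r1→r4→r6→Eg: bottleneck 2, flow now 2.
Augment In→r1→r5→r6→Eg: bottleneck 1, flow now 3.
Augment In→r2→r3→r6→Eg: bottleneck 2, flow now 5.
Augment In→r2→r5→r6→Eg: bottleneck 7, flow now 12.
No augmenting path remains; maximum flow = 12.
By max-flow min-cut, the minimum cut capacity equals the max flow.
In the residual graph, reachable from In: {In, r1, r2, r3, r4, r5}.
Min-cut edges: r3→r6 (2), r4→r6 (2), r5→r6 (8); capacity 2 + 2 + 8 = 12.

12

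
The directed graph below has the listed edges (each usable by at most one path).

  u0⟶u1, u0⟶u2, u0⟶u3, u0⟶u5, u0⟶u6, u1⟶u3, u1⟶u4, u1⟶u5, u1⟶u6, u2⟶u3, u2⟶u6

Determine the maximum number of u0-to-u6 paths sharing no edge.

Assign every edge capacity 1; by Menger, the answer equals the max flow.
Path u0→u6 (+1); total 1.
Path u0→u1→u6 (+1); total 2.
Path u0→u2→u6 (+1); total 3.
No residual u0→u6 path; max flow = 3.
Certifying cut of size 3: {u0→u1, u0→u2, u0→u6}.

3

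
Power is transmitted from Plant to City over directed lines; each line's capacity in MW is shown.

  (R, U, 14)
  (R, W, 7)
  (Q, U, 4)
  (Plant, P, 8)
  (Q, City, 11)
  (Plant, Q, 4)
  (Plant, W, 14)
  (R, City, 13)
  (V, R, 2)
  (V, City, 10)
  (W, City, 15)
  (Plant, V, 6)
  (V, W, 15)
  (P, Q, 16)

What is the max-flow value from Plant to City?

31

Augment Plant→Q→City: bottleneck 4, flow now 4.
Augment Plant→V→City: bottleneck 6, flow now 10.
Augment Plant→W→City: bottleneck 14, flow now 24.
Augment Plant→P→Q→City: bottleneck 7, flow now 31.
No augmenting path remains; maximum flow = 31.
In the residual graph, reachable from Plant: {Plant, P, Q, U}.
Min-cut edges: Plant→V (6), Plant→W (14), Q→City (11); capacity 6 + 14 + 11 = 31.
This cut is saturated, so no flow can exceed 31.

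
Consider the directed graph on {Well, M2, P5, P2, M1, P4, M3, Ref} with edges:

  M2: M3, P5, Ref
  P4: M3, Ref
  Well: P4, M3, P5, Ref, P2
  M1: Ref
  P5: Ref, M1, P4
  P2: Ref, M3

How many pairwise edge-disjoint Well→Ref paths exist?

4

Assign every edge capacity 1; by Menger, the answer equals the max flow.
Path Well→Ref (+1); total 1.
Path Well→P5→Ref (+1); total 2.
Path Well→P2→Ref (+1); total 3.
Path Well→P4→Ref (+1); total 4.
No residual Well→Ref path; max flow = 4.
Certifying cut of size 4: {Well→P2, Well→P4, Well→P5, Well→Ref}.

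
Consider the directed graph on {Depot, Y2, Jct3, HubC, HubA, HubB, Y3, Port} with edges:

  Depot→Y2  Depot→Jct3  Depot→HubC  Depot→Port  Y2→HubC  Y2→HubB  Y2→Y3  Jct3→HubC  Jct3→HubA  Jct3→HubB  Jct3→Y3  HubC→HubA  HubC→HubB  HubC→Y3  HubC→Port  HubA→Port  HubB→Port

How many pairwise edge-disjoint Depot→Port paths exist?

4

Assign every edge capacity 1; by Menger, the answer equals the max flow.
Path Depot→Port (+1); total 1.
Path Depot→HubC→Port (+1); total 2.
Path Depot→Y2→HubB→Port (+1); total 3.
Path Depot→Jct3→HubA→Port (+1); total 4.
No residual Depot→Port path; max flow = 4.
Certifying cut of size 4: {Depot→HubC, Depot→Jct3, Depot→Port, Depot→Y2}.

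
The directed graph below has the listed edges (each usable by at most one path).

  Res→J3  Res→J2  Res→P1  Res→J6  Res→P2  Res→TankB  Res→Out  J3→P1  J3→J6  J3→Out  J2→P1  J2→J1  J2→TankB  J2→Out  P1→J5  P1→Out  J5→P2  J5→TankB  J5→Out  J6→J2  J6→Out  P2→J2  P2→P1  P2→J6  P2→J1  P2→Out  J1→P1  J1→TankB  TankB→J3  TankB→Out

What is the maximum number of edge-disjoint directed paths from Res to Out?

7

Assign every edge capacity 1; by Menger, the answer equals the max flow.
Path Res→Out (+1); total 1.
Path Res→J3→Out (+1); total 2.
Path Res→J2→Out (+1); total 3.
Path Res→P1→Out (+1); total 4.
Path Res→J6→Out (+1); total 5.
Path Res→P2→Out (+1); total 6.
Path Res→TankB→Out (+1); total 7.
No residual Res→Out path; max flow = 7.
Certifying cut of size 7: {Res→J2, Res→J3, Res→J6, Res→Out, Res→P1, Res→P2, Res→TankB}.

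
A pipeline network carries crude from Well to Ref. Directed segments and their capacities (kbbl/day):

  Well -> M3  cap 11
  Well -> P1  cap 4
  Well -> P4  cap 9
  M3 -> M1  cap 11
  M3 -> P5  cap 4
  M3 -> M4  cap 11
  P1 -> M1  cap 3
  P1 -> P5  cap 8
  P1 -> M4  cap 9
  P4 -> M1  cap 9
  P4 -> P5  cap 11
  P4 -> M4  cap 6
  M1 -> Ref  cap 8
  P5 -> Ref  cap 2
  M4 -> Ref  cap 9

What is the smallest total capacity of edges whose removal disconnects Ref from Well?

19

Augment Well→M3→M1→Ref: bottleneck 8, flow now 8.
Augment Well→M3→P5→Ref: bottleneck 2, flow now 10.
Augment Well→M3→M4→Ref: bottleneck 1, flow now 11.
Augment Well→P1→M4→Ref: bottleneck 4, flow now 15.
Augment Well→P4→M4→Ref: bottleneck 4, flow now 19.
No augmenting path remains; maximum flow = 19.
By max-flow min-cut, the minimum cut capacity equals the max flow.
In the residual graph, reachable from Well: {Well, M3, P1, P4, M1, P5, M4}.
Min-cut edges: M1→Ref (8), P5→Ref (2), M4→Ref (9); capacity 8 + 2 + 9 = 19.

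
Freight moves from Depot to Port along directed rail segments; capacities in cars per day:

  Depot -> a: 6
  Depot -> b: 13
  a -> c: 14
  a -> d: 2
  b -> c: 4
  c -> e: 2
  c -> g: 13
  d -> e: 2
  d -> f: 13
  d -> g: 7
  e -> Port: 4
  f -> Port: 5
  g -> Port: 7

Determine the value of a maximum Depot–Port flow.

Augment Depot→a→c→e→Port: bottleneck 2, flow now 2.
Augment Depot→a→c→g→Port: bottleneck 4, flow now 6.
Augment Depot→b→c→g→Port: bottleneck 3, flow now 9.
Augment Depot→b→c→a→d→e→Port: bottleneck 1, flow now 10. (uses reverse residual edge)
No augmenting path remains; maximum flow = 10.
In the residual graph, reachable from Depot: {Depot, b}.
Min-cut edges: Depot→a (6), b→c (4); capacity 6 + 4 = 10.
This cut is saturated, so no flow can exceed 10.

10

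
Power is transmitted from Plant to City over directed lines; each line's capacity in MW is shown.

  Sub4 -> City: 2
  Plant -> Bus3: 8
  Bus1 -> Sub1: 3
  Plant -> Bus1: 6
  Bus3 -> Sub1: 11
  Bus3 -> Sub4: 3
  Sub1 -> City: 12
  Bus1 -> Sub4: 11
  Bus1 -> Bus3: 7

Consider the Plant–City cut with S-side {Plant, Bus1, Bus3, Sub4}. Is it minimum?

No — its capacity is 16, but the minimum cut has capacity 14.

Given cut capacity: 3 + 11 + 2 = 16.
Augment Plant→Bus1→Sub1→City: bottleneck 3, flow now 3.
Augment Plant→Bus1→Sub4→City: bottleneck 2, flow now 5.
Augment Plant→Bus3→Sub1→City: bottleneck 8, flow now 13.
Augment Plant→Bus1→Bus3→Sub1→City: bottleneck 1, flow now 14.
No augmenting path remains; maximum flow = 14.
In the residual graph, reachable from Plant: {Plant}.
Min-cut edges: Plant→Bus1 (6), Plant→Bus3 (8); capacity 6 + 8 = 14.
Cut capacity 16 exceeds the max flow 14, so it is not minimum.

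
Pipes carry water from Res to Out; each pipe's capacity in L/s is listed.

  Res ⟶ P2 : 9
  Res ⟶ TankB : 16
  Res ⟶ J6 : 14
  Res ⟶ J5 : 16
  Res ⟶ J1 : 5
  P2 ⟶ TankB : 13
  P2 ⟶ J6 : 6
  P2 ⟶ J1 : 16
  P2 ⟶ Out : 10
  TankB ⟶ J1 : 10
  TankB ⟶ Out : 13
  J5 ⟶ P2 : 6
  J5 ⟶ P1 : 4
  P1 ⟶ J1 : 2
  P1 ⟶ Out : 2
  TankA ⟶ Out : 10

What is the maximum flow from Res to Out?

Augment Res→P2→Out: bottleneck 9, flow now 9.
Augment Res→TankB→Out: bottleneck 13, flow now 22.
Augment Res→J5→P2→Out: bottleneck 1, flow now 23.
Augment Res→J5→P1→Out: bottleneck 2, flow now 25.
No augmenting path remains; maximum flow = 25.
In the residual graph, reachable from Res: {Res, P2, TankB, J6, J5, P1, J1}.
Min-cut edges: P2→Out (10), TankB→Out (13), P1→Out (2); capacity 10 + 13 + 2 = 25.
This cut is saturated, so no flow can exceed 25.

25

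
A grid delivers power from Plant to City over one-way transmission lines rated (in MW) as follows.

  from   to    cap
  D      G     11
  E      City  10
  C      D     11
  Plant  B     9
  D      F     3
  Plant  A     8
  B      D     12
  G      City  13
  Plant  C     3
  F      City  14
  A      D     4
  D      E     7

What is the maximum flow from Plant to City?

16

Augment Plant→A→D→E→City: bottleneck 4, flow now 4.
Augment Plant→B→D→E→City: bottleneck 3, flow now 7.
Augment Plant→B→D→F→City: bottleneck 3, flow now 10.
Augment Plant→B→D→G→City: bottleneck 3, flow now 13.
Augment Plant→C→D→G→City: bottleneck 3, flow now 16.
No augmenting path remains; maximum flow = 16.
In the residual graph, reachable from Plant: {Plant, A}.
Min-cut edges: Plant→B (9), Plant→C (3), A→D (4); capacity 9 + 3 + 4 = 16.
This cut is saturated, so no flow can exceed 16.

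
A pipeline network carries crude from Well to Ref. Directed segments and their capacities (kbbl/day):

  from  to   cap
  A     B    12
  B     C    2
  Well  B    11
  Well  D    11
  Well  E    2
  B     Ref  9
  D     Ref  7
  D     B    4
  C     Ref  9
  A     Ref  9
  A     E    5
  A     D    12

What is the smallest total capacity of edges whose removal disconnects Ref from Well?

Augment Well→B→Ref: bottleneck 9, flow now 9.
Augment Well→D→Ref: bottleneck 7, flow now 16.
Augment Well→B→C→Ref: bottleneck 2, flow now 18.
No augmenting path remains; maximum flow = 18.
By max-flow min-cut, the minimum cut capacity equals the max flow.
In the residual graph, reachable from Well: {Well, B, D, E}.
Min-cut edges: B→C (2), B→Ref (9), D→Ref (7); capacity 2 + 9 + 7 = 18.

18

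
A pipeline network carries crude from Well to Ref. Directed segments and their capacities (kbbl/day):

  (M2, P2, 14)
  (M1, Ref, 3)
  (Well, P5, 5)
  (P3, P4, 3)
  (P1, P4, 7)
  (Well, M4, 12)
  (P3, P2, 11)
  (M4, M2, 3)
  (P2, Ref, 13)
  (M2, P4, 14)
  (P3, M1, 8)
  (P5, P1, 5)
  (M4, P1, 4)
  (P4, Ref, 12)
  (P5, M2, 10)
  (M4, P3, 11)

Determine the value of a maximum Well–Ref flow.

17

Augment Well→M4→P3→M1→Ref: bottleneck 3, flow now 3.
Augment Well→M4→P3→P2→Ref: bottleneck 8, flow now 11.
Augment Well→M4→P1→P4→Ref: bottleneck 1, flow now 12.
Augment Well→P5→P1→P4→Ref: bottleneck 5, flow now 17.
No augmenting path remains; maximum flow = 17.
In the residual graph, reachable from Well: {Well}.
Min-cut edges: Well→M4 (12), Well→P5 (5); capacity 12 + 5 = 17.
This cut is saturated, so no flow can exceed 17.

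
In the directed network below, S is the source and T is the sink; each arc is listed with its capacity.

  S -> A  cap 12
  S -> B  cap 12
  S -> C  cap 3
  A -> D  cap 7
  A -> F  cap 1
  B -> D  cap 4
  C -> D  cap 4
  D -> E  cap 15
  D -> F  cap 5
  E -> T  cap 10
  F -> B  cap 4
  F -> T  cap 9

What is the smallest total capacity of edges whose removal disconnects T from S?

Augment S→A→F→T: bottleneck 1, flow now 1.
Augment S→A→D→E→T: bottleneck 7, flow now 8.
Augment S→B→D→E→T: bottleneck 3, flow now 11.
Augment S→B→D→F→T: bottleneck 1, flow now 12.
Augment S→C→D→F→T: bottleneck 3, flow now 15.
No augmenting path remains; maximum flow = 15.
By max-flow min-cut, the minimum cut capacity equals the max flow.
In the residual graph, reachable from S: {S, A, B}.
Min-cut edges: S→C (3), A→D (7), A→F (1), B→D (4); capacity 3 + 7 + 1 + 4 = 15.

15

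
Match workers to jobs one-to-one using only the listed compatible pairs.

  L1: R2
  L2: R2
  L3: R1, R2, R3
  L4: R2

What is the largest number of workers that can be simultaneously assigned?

Unit-capacity flow: source→left, listed edges, right→sink; max matching = max flow.
Augmenting path L1→R2 (+1); matched 1.
Augmenting path L3→R1 (+1); matched 2.
No augmenting path remains; maximum matching = 2.
König certificate: {L3, R2} is a vertex cover of size 2 (every listed pair touches it), so no matching can be larger.

2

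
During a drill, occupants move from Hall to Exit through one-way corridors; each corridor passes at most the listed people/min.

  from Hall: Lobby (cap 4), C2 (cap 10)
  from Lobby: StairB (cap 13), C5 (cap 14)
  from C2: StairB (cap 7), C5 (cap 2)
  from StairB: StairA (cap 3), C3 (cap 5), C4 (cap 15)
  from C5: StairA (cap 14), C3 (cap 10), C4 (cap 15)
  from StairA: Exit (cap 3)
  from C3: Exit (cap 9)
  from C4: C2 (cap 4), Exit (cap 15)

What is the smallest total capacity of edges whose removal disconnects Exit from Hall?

Augment Hall→Lobby→StairB→StairA→Exit: bottleneck 3, flow now 3.
Augment Hall→Lobby→StairB→C3→Exit: bottleneck 1, flow now 4.
Augment Hall→C2→StairB→C3→Exit: bottleneck 4, flow now 8.
Augment Hall→C2→StairB→C4→Exit: bottleneck 3, flow now 11.
Augment Hall→C2→C5→C3→Exit: bottleneck 2, flow now 13.
No augmenting path remains; maximum flow = 13.
By max-flow min-cut, the minimum cut capacity equals the max flow.
In the residual graph, reachable from Hall: {Hall, C2}.
Min-cut edges: Hall→Lobby (4), C2→StairB (7), C2→C5 (2); capacity 4 + 7 + 2 = 13.

13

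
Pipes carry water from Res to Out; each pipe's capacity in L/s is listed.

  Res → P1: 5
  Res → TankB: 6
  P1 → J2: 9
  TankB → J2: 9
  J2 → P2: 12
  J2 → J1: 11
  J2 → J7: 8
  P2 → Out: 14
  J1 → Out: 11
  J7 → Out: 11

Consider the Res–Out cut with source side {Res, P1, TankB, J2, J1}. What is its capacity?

Edges leaving {Res, P1, TankB, J2, J1}: J2→P2 (12), J2→J7 (8), J1→Out (11).
Cut capacity = 12 + 8 + 11 = 31.

31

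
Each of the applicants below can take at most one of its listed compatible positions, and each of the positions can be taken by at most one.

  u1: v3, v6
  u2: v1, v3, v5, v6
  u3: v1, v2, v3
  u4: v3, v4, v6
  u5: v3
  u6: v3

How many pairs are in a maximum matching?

Unit-capacity flow: source→left, listed edges, right→sink; max matching = max flow.
Augmenting path u1→v3 (+1); matched 1.
Augmenting path u2→v1 (+1); matched 2.
Augmenting path u3→v2 (+1); matched 3.
Augmenting path u4→v4 (+1); matched 4.
Augmenting path u5→v3→u1→v6 (+1); matched 5.
No augmenting path remains; maximum matching = 5.
König certificate: {u1, u2, u3, u4, v3} is a vertex cover of size 5 (every listed pair touches it), so no matching can be larger.

5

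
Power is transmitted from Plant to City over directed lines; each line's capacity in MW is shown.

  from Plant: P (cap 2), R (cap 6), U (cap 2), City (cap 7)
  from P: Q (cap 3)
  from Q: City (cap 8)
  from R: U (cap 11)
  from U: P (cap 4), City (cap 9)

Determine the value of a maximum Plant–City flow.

17

Augment Plant→City: bottleneck 7, flow now 7.
Augment Plant→U→City: bottleneck 2, flow now 9.
Augment Plant→P→Q→City: bottleneck 2, flow now 11.
Augment Plant→R→U→City: bottleneck 6, flow now 17.
No augmenting path remains; maximum flow = 17.
In the residual graph, reachable from Plant: {Plant}.
Min-cut edges: Plant→P (2), Plant→R (6), Plant→U (2), Plant→City (7); capacity 2 + 6 + 2 + 7 = 17.
This cut is saturated, so no flow can exceed 17.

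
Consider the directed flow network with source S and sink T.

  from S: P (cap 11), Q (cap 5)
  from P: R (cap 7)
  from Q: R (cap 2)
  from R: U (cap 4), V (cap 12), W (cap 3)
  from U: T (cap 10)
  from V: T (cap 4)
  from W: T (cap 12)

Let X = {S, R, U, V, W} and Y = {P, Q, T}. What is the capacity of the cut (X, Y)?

Edges leaving {S, R, U, V, W}: S→P (11), S→Q (5), U→T (10), V→T (4), W→T (12).
Cut capacity = 11 + 5 + 10 + 4 + 12 = 42.

42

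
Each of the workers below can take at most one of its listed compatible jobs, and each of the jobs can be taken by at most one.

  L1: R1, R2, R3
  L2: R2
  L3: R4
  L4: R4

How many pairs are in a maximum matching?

3

Unit-capacity flow: source→left, listed edges, right→sink; max matching = max flow.
Augmenting path L1→R1 (+1); matched 1.
Augmenting path L2→R2 (+1); matched 2.
Augmenting path L3→R4 (+1); matched 3.
No augmenting path remains; maximum matching = 3.
König certificate: {L1, L2, R4} is a vertex cover of size 3 (every listed pair touches it), so no matching can be larger.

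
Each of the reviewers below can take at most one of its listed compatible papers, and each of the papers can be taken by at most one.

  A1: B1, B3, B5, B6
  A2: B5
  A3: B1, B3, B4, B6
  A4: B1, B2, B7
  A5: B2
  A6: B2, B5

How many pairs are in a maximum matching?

5

Unit-capacity flow: source→left, listed edges, right→sink; max matching = max flow.
Augmenting path A1→B1 (+1); matched 1.
Augmenting path A2→B5 (+1); matched 2.
Augmenting path A3→B3 (+1); matched 3.
Augmenting path A4→B2 (+1); matched 4.
Augmenting path A5→B2→A4→B7 (+1); matched 5.
No augmenting path remains; maximum matching = 5.
König certificate: {A1, A3, A4, B2, B5} is a vertex cover of size 5 (every listed pair touches it), so no matching can be larger.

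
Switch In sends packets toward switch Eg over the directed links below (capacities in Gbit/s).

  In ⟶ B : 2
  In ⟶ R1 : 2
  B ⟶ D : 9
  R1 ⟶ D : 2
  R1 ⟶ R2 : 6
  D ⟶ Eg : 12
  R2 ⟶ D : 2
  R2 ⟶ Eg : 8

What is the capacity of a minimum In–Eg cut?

Augment In→B→D→Eg: bottleneck 2, flow now 2.
Augment In→R1→D→Eg: bottleneck 2, flow now 4.
No augmenting path remains; maximum flow = 4.
By max-flow min-cut, the minimum cut capacity equals the max flow.
In the residual graph, reachable from In: {In}.
Min-cut edges: In→B (2), In→R1 (2); capacity 2 + 2 = 4.

4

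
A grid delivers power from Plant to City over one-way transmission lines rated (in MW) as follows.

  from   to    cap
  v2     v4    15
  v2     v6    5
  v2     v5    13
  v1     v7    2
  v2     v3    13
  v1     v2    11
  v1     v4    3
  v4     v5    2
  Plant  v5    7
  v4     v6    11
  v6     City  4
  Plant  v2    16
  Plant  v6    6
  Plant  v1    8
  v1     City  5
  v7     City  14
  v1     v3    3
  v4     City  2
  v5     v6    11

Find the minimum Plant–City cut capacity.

Augment Plant→v1→City: bottleneck 5, flow now 5.
Augment Plant→v6→City: bottleneck 4, flow now 9.
Augment Plant→v1→v4→City: bottleneck 2, flow now 11.
Augment Plant→v1→v7→City: bottleneck 1, flow now 12.
Augment Plant→v2→v4→v1→v7→City: bottleneck 1, flow now 13. (uses reverse residual edge)
No augmenting path remains; maximum flow = 13.
By max-flow min-cut, the minimum cut capacity equals the max flow.
In the residual graph, reachable from Plant: {Plant, v1, v2, v3, v4, v5, v6}.
Min-cut edges: v1→v7 (2), v1→City (5), v4→City (2), v6→City (4); capacity 2 + 5 + 2 + 4 = 13.

13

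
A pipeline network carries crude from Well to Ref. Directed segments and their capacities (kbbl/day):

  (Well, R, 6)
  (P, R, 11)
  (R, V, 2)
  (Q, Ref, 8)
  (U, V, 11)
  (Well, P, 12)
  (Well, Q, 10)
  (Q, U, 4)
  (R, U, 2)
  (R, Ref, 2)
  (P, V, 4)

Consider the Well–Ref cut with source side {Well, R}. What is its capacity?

28

Edges leaving {Well, R}: Well→P (12), Well→Q (10), R→U (2), R→V (2), R→Ref (2).
Cut capacity = 12 + 10 + 2 + 2 + 2 = 28.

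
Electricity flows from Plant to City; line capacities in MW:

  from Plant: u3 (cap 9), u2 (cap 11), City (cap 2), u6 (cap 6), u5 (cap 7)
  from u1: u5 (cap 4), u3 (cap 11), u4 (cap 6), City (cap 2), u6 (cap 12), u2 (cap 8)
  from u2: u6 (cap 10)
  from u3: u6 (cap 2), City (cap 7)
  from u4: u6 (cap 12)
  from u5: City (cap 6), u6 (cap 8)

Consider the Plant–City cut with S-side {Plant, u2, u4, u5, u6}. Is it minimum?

Given cut capacity: 9 + 2 + 6 = 17.
Augment Plant→City: bottleneck 2, flow now 2.
Augment Plant→u3→City: bottleneck 7, flow now 9.
Augment Plant→u5→City: bottleneck 6, flow now 15.
No augmenting path remains; maximum flow = 15.
In the residual graph, reachable from Plant: {Plant, u2, u3, u5, u6}.
Min-cut edges: Plant→City (2), u3→City (7), u5→City (6); capacity 2 + 7 + 6 = 15.
Cut capacity 17 exceeds the max flow 15, so it is not minimum.

No — its capacity is 17, but the minimum cut has capacity 15.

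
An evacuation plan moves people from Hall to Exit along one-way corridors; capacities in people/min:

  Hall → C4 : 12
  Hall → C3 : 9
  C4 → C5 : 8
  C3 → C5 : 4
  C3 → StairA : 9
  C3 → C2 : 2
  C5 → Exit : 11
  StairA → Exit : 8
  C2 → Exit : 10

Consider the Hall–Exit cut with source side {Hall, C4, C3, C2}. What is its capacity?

31

Edges leaving {Hall, C4, C3, C2}: C4→C5 (8), C3→C5 (4), C3→StairA (9), C2→Exit (10).
Cut capacity = 8 + 4 + 9 + 10 = 31.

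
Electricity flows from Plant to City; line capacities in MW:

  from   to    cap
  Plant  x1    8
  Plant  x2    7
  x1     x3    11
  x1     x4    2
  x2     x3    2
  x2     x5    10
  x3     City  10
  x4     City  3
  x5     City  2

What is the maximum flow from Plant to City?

12

Augment Plant→x1→x3→City: bottleneck 8, flow now 8.
Augment Plant→x2→x3→City: bottleneck 2, flow now 10.
Augment Plant→x2→x5→City: bottleneck 2, flow now 12.
No augmenting path remains; maximum flow = 12.
In the residual graph, reachable from Plant: {Plant, x2, x5}.
Min-cut edges: Plant→x1 (8), x2→x3 (2), x5→City (2); capacity 8 + 2 + 2 = 12.
This cut is saturated, so no flow can exceed 12.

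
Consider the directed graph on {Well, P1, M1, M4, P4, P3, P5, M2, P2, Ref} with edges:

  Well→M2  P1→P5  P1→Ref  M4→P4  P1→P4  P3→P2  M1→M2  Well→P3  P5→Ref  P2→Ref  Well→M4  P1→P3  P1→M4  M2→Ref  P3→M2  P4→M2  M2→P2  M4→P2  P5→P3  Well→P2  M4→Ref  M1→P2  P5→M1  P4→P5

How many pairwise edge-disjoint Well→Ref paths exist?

Assign every edge capacity 1; by Menger, the answer equals the max flow.
Path Well→M4→Ref (+1); total 1.
Path Well→M2→Ref (+1); total 2.
Path Well→P2→Ref (+1); total 3.
No residual Well→Ref path; max flow = 3.
Certifying cut of size 3: {M2→Ref, P2→Ref, Well→M4}.

3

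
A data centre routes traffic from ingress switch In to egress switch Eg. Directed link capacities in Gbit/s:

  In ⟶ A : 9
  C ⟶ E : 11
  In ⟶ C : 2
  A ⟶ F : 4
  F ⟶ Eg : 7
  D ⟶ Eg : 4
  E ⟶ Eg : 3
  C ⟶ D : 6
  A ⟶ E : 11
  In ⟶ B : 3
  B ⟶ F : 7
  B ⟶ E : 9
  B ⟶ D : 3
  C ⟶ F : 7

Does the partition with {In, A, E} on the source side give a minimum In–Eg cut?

Given cut capacity: 3 + 2 + 4 + 3 = 12.
Augment In→A→E→Eg: bottleneck 3, flow now 3.
Augment In→A→F→Eg: bottleneck 4, flow now 7.
Augment In→B→D→Eg: bottleneck 3, flow now 10.
Augment In→C→D→Eg: bottleneck 1, flow now 11.
Augment In→C→F→Eg: bottleneck 1, flow now 12.
No augmenting path remains; maximum flow = 12.
Cut capacity 12 equals the max flow, so it is a minimum cut.

Yes — it is a minimum cut (capacity 12).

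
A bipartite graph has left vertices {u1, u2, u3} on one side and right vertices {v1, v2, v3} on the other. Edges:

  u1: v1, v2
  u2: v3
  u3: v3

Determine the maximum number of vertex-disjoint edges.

Unit-capacity flow: source→left, listed edges, right→sink; max matching = max flow.
Augmenting path u1→v1 (+1); matched 1.
Augmenting path u2→v3 (+1); matched 2.
No augmenting path remains; maximum matching = 2.
König certificate: {u1, v3} is a vertex cover of size 2 (every listed pair touches it), so no matching can be larger.

2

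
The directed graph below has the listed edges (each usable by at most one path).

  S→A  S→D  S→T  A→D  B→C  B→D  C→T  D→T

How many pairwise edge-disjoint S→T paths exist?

Assign every edge capacity 1; by Menger, the answer equals the max flow.
Path S→T (+1); total 1.
Path S→D→T (+1); total 2.
No residual S→T path; max flow = 2.
Certifying cut of size 2: {D→T, S→T}.

2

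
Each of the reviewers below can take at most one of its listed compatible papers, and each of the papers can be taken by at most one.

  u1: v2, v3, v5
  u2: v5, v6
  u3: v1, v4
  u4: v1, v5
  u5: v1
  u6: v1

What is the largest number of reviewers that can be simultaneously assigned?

5

Unit-capacity flow: source→left, listed edges, right→sink; max matching = max flow.
Augmenting path u1→v2 (+1); matched 1.
Augmenting path u2→v5 (+1); matched 2.
Augmenting path u3→v1 (+1); matched 3.
Augmenting path u4→v1→u3→v4 (+1); matched 4.
Augmenting path u5→v1→u4→v5→u2→v6 (+1); matched 5.
No augmenting path remains; maximum matching = 5.
König certificate: {u1, u2, u3, u4, v1} is a vertex cover of size 5 (every listed pair touches it), so no matching can be larger.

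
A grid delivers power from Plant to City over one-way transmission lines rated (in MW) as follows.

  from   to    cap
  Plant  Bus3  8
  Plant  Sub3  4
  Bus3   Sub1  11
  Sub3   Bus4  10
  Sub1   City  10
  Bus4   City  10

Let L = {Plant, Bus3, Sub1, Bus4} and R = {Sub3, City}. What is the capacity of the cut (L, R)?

24

Edges leaving {Plant, Bus3, Sub1, Bus4}: Plant→Sub3 (4), Sub1→City (10), Bus4→City (10).
Cut capacity = 4 + 10 + 10 = 24.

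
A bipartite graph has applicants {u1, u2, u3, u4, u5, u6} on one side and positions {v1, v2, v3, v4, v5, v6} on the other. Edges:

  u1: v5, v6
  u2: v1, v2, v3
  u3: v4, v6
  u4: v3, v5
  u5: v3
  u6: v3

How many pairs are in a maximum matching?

5

Unit-capacity flow: source→left, listed edges, right→sink; max matching = max flow.
Augmenting path u1→v5 (+1); matched 1.
Augmenting path u2→v1 (+1); matched 2.
Augmenting path u3→v4 (+1); matched 3.
Augmenting path u4→v3 (+1); matched 4.
Augmenting path u5→v3→u4→v5→u1→v6 (+1); matched 5.
No augmenting path remains; maximum matching = 5.
König certificate: {u1, u2, u3, u4, v3} is a vertex cover of size 5 (every listed pair touches it), so no matching can be larger.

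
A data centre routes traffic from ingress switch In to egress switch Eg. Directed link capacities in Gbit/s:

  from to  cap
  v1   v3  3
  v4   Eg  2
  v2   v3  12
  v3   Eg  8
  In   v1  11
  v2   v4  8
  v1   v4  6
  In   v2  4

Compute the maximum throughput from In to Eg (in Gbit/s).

9

Augment In→v1→v3→Eg: bottleneck 3, flow now 3.
Augment In→v1→v4→Eg: bottleneck 2, flow now 5.
Augment In→v2→v3→Eg: bottleneck 4, flow now 9.
No augmenting path remains; maximum flow = 9.
In the residual graph, reachable from In: {In, v1, v4}.
Min-cut edges: In→v2 (4), v1→v3 (3), v4→Eg (2); capacity 4 + 3 + 2 = 9.
This cut is saturated, so no flow can exceed 9.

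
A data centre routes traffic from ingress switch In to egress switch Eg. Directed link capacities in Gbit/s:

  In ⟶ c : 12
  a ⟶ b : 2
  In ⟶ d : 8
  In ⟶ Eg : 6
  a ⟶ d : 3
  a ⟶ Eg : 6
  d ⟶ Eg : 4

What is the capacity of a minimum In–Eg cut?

10

Augment In→Eg: bottleneck 6, flow now 6.
Augment In→d→Eg: bottleneck 4, flow now 10.
No augmenting path remains; maximum flow = 10.
By max-flow min-cut, the minimum cut capacity equals the max flow.
In the residual graph, reachable from In: {In, c, d}.
Min-cut edges: In→Eg (6), d→Eg (4); capacity 6 + 4 = 10.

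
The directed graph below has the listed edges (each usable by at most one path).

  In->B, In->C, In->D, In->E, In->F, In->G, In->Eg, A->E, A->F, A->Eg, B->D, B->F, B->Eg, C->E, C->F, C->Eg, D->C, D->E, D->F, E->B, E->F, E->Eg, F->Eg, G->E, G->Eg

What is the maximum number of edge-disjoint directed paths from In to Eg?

6

Assign every edge capacity 1; by Menger, the answer equals the max flow.
Path In→Eg (+1); total 1.
Path In→B→Eg (+1); total 2.
Path In→C→Eg (+1); total 3.
Path In→E→Eg (+1); total 4.
Path In→F→Eg (+1); total 5.
Path In→G→Eg (+1); total 6.
No residual In→Eg path; max flow = 6.
Certifying cut of size 6: {B→Eg, C→Eg, E→Eg, F→Eg, In→Eg, In→G}.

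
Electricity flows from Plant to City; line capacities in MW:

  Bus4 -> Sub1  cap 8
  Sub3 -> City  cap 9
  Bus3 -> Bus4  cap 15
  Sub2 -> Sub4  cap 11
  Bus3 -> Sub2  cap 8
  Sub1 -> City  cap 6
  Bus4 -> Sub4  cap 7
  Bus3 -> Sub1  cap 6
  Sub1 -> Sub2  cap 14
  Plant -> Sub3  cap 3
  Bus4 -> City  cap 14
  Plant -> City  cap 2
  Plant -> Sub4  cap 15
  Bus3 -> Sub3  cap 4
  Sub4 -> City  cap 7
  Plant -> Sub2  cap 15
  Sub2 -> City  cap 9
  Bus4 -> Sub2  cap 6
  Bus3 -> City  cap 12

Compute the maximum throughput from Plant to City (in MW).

21

Augment Plant→City: bottleneck 2, flow now 2.
Augment Plant→Sub2→City: bottleneck 9, flow now 11.
Augment Plant→Sub3→City: bottleneck 3, flow now 14.
Augment Plant→Sub4→City: bottleneck 7, flow now 21.
No augmenting path remains; maximum flow = 21.
In the residual graph, reachable from Plant: {Plant, Sub2, Sub4}.
Min-cut edges: Plant→Sub3 (3), Plant→City (2), Sub2→City (9), Sub4→City (7); capacity 3 + 2 + 9 + 7 = 21.
This cut is saturated, so no flow can exceed 21.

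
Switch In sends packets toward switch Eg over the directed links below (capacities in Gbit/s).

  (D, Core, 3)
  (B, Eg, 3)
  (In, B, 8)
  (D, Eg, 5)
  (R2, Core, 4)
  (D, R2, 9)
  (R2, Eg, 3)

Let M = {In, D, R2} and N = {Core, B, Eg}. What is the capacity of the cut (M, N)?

Edges leaving {In, D, R2}: In→B (8), D→Core (3), D→Eg (5), R2→Core (4), R2→Eg (3).
Cut capacity = 8 + 3 + 5 + 4 + 3 = 23.

23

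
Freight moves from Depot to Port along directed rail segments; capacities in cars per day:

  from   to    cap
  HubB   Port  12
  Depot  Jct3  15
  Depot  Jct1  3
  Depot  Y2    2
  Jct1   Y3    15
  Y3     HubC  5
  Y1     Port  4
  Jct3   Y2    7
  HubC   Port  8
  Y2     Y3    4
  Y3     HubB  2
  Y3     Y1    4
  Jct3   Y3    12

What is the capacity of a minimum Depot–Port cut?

Augment Depot→Jct1→Y3→Y1→Port: bottleneck 3, flow now 3.
Augment Depot→Y2→Y3→Y1→Port: bottleneck 1, flow now 4.
Augment Depot→Y2→Y3→HubC→Port: bottleneck 1, flow now 5.
Augment Depot→Jct3→Y3→HubC→Port: bottleneck 4, flow now 9.
Augment Depot→Jct3→Y3→HubB→Port: bottleneck 2, flow now 11.
No augmenting path remains; maximum flow = 11.
By max-flow min-cut, the minimum cut capacity equals the max flow.
In the residual graph, reachable from Depot: {Depot, Jct1, Y2, Jct3, Y3}.
Min-cut edges: Y3→Y1 (4), Y3→HubC (5), Y3→HubB (2); capacity 4 + 5 + 2 = 11.

11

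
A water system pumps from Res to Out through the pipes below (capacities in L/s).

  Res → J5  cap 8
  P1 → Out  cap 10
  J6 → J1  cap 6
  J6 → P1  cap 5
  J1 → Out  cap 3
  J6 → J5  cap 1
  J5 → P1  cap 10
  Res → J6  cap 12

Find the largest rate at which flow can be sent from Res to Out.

Augment Res→J5→P1→Out: bottleneck 8, flow now 8.
Augment Res→J6→J1→Out: bottleneck 3, flow now 11.
Augment Res→J6→P1→Out: bottleneck 2, flow now 13.
No augmenting path remains; maximum flow = 13.
In the residual graph, reachable from Res: {Res, J5, J6, J1, P1}.
Min-cut edges: J1→Out (3), P1→Out (10); capacity 3 + 10 = 13.
This cut is saturated, so no flow can exceed 13.

13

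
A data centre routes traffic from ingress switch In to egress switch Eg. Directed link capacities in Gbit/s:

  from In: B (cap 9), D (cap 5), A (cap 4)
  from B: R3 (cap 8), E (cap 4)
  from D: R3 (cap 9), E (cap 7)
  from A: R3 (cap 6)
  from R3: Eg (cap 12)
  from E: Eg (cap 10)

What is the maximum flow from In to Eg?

Augment In→B→R3→Eg: bottleneck 8, flow now 8.
Augment In→B→E→Eg: bottleneck 1, flow now 9.
Augment In→D→R3→Eg: bottleneck 4, flow now 13.
Augment In→D→E→Eg: bottleneck 1, flow now 14.
Augment In→A→R3→B→E→Eg: bottleneck 3, flow now 17. (uses reverse residual edge)
Augment In→A→R3→D→E→Eg: bottleneck 1, flow now 18. (uses reverse residual edge)
No augmenting path remains; maximum flow = 18.
In the residual graph, reachable from In: {In}.
Min-cut edges: In→B (9), In→D (5), In→A (4); capacity 9 + 5 + 4 = 18.
This cut is saturated, so no flow can exceed 18.

18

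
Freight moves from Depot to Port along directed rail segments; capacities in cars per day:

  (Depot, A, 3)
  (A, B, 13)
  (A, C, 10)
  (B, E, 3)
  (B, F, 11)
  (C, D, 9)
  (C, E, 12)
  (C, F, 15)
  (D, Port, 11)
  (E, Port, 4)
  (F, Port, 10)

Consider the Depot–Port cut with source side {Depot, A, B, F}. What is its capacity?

Edges leaving {Depot, A, B, F}: A→C (10), B→E (3), F→Port (10).
Cut capacity = 10 + 3 + 10 = 23.

23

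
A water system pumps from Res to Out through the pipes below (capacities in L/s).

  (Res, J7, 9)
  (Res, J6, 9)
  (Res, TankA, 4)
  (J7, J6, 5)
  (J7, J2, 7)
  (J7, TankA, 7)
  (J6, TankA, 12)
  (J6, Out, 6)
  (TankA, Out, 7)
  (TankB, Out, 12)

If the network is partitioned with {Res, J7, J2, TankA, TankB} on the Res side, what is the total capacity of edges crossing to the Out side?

33

Edges leaving {Res, J7, J2, TankA, TankB}: Res→J6 (9), J7→J6 (5), TankA→Out (7), TankB→Out (12).
Cut capacity = 9 + 5 + 7 + 12 = 33.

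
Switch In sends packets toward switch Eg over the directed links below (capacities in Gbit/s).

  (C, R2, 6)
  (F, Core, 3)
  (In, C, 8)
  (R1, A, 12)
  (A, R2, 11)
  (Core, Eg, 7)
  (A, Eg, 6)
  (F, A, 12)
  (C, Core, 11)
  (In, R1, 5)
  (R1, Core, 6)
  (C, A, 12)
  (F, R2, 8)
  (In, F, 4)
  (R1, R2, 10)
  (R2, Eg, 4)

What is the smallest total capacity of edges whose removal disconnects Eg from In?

17

Augment In→F→R2→Eg: bottleneck 4, flow now 4.
Augment In→C→A→Eg: bottleneck 6, flow now 10.
Augment In→C→Core→Eg: bottleneck 2, flow now 12.
Augment In→R1→Core→Eg: bottleneck 5, flow now 17.
No augmenting path remains; maximum flow = 17.
By max-flow min-cut, the minimum cut capacity equals the max flow.
In the residual graph, reachable from In: {In}.
Min-cut edges: In→F (4), In→C (8), In→R1 (5); capacity 4 + 8 + 5 = 17.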